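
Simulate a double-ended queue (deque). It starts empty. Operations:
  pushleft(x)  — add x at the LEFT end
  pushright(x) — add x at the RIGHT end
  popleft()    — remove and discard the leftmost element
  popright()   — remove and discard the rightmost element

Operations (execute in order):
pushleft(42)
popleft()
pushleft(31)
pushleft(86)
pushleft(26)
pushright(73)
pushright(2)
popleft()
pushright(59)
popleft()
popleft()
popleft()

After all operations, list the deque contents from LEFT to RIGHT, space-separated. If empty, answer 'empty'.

pushleft(42): [42]
popleft(): []
pushleft(31): [31]
pushleft(86): [86, 31]
pushleft(26): [26, 86, 31]
pushright(73): [26, 86, 31, 73]
pushright(2): [26, 86, 31, 73, 2]
popleft(): [86, 31, 73, 2]
pushright(59): [86, 31, 73, 2, 59]
popleft(): [31, 73, 2, 59]
popleft(): [73, 2, 59]
popleft(): [2, 59]

Answer: 2 59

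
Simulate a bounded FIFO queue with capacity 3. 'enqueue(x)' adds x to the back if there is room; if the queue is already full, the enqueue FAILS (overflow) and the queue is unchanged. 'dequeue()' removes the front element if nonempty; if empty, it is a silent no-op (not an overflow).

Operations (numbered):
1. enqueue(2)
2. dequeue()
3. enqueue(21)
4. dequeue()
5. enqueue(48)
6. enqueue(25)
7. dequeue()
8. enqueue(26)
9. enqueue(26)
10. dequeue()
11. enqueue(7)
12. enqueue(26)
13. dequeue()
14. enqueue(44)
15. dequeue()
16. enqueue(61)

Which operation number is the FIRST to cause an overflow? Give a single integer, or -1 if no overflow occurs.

1. enqueue(2): size=1
2. dequeue(): size=0
3. enqueue(21): size=1
4. dequeue(): size=0
5. enqueue(48): size=1
6. enqueue(25): size=2
7. dequeue(): size=1
8. enqueue(26): size=2
9. enqueue(26): size=3
10. dequeue(): size=2
11. enqueue(7): size=3
12. enqueue(26): size=3=cap → OVERFLOW (fail)
13. dequeue(): size=2
14. enqueue(44): size=3
15. dequeue(): size=2
16. enqueue(61): size=3

Answer: 12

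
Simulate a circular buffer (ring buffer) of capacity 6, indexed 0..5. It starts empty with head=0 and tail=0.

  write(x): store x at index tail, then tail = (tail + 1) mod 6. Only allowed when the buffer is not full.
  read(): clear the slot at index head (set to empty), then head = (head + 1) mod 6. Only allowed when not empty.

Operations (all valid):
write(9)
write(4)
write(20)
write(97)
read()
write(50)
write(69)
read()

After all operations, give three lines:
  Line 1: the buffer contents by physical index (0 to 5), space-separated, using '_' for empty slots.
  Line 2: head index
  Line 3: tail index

Answer: _ _ 20 97 50 69
2
0

Derivation:
write(9): buf=[9 _ _ _ _ _], head=0, tail=1, size=1
write(4): buf=[9 4 _ _ _ _], head=0, tail=2, size=2
write(20): buf=[9 4 20 _ _ _], head=0, tail=3, size=3
write(97): buf=[9 4 20 97 _ _], head=0, tail=4, size=4
read(): buf=[_ 4 20 97 _ _], head=1, tail=4, size=3
write(50): buf=[_ 4 20 97 50 _], head=1, tail=5, size=4
write(69): buf=[_ 4 20 97 50 69], head=1, tail=0, size=5
read(): buf=[_ _ 20 97 50 69], head=2, tail=0, size=4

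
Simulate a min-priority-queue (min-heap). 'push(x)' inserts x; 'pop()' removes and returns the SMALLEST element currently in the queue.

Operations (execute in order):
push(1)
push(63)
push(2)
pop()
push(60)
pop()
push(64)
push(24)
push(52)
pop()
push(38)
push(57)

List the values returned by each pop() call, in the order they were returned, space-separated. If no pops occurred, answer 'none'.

Answer: 1 2 24

Derivation:
push(1): heap contents = [1]
push(63): heap contents = [1, 63]
push(2): heap contents = [1, 2, 63]
pop() → 1: heap contents = [2, 63]
push(60): heap contents = [2, 60, 63]
pop() → 2: heap contents = [60, 63]
push(64): heap contents = [60, 63, 64]
push(24): heap contents = [24, 60, 63, 64]
push(52): heap contents = [24, 52, 60, 63, 64]
pop() → 24: heap contents = [52, 60, 63, 64]
push(38): heap contents = [38, 52, 60, 63, 64]
push(57): heap contents = [38, 52, 57, 60, 63, 64]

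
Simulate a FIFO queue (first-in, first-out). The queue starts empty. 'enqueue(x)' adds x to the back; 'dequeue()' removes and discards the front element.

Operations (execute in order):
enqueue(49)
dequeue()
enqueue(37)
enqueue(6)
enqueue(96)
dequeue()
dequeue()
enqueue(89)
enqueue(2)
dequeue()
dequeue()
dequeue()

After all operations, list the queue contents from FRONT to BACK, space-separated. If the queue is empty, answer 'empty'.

Answer: empty

Derivation:
enqueue(49): [49]
dequeue(): []
enqueue(37): [37]
enqueue(6): [37, 6]
enqueue(96): [37, 6, 96]
dequeue(): [6, 96]
dequeue(): [96]
enqueue(89): [96, 89]
enqueue(2): [96, 89, 2]
dequeue(): [89, 2]
dequeue(): [2]
dequeue(): []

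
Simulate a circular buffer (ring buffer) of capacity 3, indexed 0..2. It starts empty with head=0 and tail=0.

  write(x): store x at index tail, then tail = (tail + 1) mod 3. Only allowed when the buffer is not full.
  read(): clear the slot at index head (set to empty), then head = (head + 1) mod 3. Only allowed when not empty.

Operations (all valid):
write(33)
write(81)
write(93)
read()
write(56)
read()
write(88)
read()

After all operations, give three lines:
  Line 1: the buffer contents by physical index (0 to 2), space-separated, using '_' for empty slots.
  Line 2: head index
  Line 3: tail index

Answer: 56 88 _
0
2

Derivation:
write(33): buf=[33 _ _], head=0, tail=1, size=1
write(81): buf=[33 81 _], head=0, tail=2, size=2
write(93): buf=[33 81 93], head=0, tail=0, size=3
read(): buf=[_ 81 93], head=1, tail=0, size=2
write(56): buf=[56 81 93], head=1, tail=1, size=3
read(): buf=[56 _ 93], head=2, tail=1, size=2
write(88): buf=[56 88 93], head=2, tail=2, size=3
read(): buf=[56 88 _], head=0, tail=2, size=2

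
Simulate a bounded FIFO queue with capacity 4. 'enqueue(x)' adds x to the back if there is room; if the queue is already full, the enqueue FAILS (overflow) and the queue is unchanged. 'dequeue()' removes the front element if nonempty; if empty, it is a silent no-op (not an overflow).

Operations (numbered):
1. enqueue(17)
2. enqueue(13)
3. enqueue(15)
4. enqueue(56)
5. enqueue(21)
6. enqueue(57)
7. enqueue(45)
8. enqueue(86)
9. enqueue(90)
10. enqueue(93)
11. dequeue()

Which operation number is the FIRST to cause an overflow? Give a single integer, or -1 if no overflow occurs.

1. enqueue(17): size=1
2. enqueue(13): size=2
3. enqueue(15): size=3
4. enqueue(56): size=4
5. enqueue(21): size=4=cap → OVERFLOW (fail)
6. enqueue(57): size=4=cap → OVERFLOW (fail)
7. enqueue(45): size=4=cap → OVERFLOW (fail)
8. enqueue(86): size=4=cap → OVERFLOW (fail)
9. enqueue(90): size=4=cap → OVERFLOW (fail)
10. enqueue(93): size=4=cap → OVERFLOW (fail)
11. dequeue(): size=3

Answer: 5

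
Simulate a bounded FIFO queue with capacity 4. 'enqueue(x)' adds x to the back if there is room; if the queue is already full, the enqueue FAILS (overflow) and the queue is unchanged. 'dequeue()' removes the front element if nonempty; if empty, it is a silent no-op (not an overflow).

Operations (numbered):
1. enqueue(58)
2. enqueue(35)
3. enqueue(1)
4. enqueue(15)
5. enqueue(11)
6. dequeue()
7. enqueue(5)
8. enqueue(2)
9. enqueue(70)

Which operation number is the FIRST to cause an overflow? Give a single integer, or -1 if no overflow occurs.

Answer: 5

Derivation:
1. enqueue(58): size=1
2. enqueue(35): size=2
3. enqueue(1): size=3
4. enqueue(15): size=4
5. enqueue(11): size=4=cap → OVERFLOW (fail)
6. dequeue(): size=3
7. enqueue(5): size=4
8. enqueue(2): size=4=cap → OVERFLOW (fail)
9. enqueue(70): size=4=cap → OVERFLOW (fail)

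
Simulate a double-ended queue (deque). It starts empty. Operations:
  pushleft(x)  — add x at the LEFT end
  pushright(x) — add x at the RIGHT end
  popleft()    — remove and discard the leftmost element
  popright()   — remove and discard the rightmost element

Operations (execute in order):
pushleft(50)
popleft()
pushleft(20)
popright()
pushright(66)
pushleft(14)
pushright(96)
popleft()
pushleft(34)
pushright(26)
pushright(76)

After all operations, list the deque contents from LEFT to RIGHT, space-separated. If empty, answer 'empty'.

Answer: 34 66 96 26 76

Derivation:
pushleft(50): [50]
popleft(): []
pushleft(20): [20]
popright(): []
pushright(66): [66]
pushleft(14): [14, 66]
pushright(96): [14, 66, 96]
popleft(): [66, 96]
pushleft(34): [34, 66, 96]
pushright(26): [34, 66, 96, 26]
pushright(76): [34, 66, 96, 26, 76]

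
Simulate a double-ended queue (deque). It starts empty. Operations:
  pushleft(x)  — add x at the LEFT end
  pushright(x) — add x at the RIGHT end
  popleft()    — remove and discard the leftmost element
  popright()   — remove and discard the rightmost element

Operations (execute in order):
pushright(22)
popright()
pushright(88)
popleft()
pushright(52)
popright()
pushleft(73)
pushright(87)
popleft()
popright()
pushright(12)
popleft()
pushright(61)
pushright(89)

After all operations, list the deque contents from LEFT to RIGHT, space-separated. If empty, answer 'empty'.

Answer: 61 89

Derivation:
pushright(22): [22]
popright(): []
pushright(88): [88]
popleft(): []
pushright(52): [52]
popright(): []
pushleft(73): [73]
pushright(87): [73, 87]
popleft(): [87]
popright(): []
pushright(12): [12]
popleft(): []
pushright(61): [61]
pushright(89): [61, 89]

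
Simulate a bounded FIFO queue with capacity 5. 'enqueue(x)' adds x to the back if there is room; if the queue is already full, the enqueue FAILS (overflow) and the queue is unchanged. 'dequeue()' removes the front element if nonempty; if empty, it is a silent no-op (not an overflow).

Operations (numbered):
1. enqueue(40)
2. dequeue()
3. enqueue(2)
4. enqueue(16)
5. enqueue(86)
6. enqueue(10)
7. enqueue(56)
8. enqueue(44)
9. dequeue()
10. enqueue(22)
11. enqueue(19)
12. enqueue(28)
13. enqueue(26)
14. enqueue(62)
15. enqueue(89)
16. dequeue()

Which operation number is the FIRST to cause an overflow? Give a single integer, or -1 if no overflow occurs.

Answer: 8

Derivation:
1. enqueue(40): size=1
2. dequeue(): size=0
3. enqueue(2): size=1
4. enqueue(16): size=2
5. enqueue(86): size=3
6. enqueue(10): size=4
7. enqueue(56): size=5
8. enqueue(44): size=5=cap → OVERFLOW (fail)
9. dequeue(): size=4
10. enqueue(22): size=5
11. enqueue(19): size=5=cap → OVERFLOW (fail)
12. enqueue(28): size=5=cap → OVERFLOW (fail)
13. enqueue(26): size=5=cap → OVERFLOW (fail)
14. enqueue(62): size=5=cap → OVERFLOW (fail)
15. enqueue(89): size=5=cap → OVERFLOW (fail)
16. dequeue(): size=4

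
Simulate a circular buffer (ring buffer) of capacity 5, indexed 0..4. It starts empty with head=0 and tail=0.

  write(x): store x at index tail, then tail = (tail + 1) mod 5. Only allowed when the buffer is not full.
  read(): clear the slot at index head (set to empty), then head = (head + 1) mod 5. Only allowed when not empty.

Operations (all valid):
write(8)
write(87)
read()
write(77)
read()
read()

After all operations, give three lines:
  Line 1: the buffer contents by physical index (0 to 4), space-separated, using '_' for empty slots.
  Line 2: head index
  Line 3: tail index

write(8): buf=[8 _ _ _ _], head=0, tail=1, size=1
write(87): buf=[8 87 _ _ _], head=0, tail=2, size=2
read(): buf=[_ 87 _ _ _], head=1, tail=2, size=1
write(77): buf=[_ 87 77 _ _], head=1, tail=3, size=2
read(): buf=[_ _ 77 _ _], head=2, tail=3, size=1
read(): buf=[_ _ _ _ _], head=3, tail=3, size=0

Answer: _ _ _ _ _
3
3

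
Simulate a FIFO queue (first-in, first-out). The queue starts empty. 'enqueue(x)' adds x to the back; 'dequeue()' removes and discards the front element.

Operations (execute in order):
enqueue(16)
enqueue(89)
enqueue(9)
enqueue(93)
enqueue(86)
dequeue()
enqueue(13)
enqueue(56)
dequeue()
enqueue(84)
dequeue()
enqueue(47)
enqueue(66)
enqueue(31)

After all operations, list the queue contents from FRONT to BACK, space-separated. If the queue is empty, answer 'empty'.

enqueue(16): [16]
enqueue(89): [16, 89]
enqueue(9): [16, 89, 9]
enqueue(93): [16, 89, 9, 93]
enqueue(86): [16, 89, 9, 93, 86]
dequeue(): [89, 9, 93, 86]
enqueue(13): [89, 9, 93, 86, 13]
enqueue(56): [89, 9, 93, 86, 13, 56]
dequeue(): [9, 93, 86, 13, 56]
enqueue(84): [9, 93, 86, 13, 56, 84]
dequeue(): [93, 86, 13, 56, 84]
enqueue(47): [93, 86, 13, 56, 84, 47]
enqueue(66): [93, 86, 13, 56, 84, 47, 66]
enqueue(31): [93, 86, 13, 56, 84, 47, 66, 31]

Answer: 93 86 13 56 84 47 66 31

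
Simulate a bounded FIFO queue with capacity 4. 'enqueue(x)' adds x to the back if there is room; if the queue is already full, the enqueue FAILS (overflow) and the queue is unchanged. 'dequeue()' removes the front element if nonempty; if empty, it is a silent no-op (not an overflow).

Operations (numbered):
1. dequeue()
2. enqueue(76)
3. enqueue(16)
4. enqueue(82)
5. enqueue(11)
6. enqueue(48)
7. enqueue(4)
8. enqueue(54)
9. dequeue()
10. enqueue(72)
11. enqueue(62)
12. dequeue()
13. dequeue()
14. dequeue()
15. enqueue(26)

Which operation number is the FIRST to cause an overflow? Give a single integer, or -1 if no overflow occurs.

Answer: 6

Derivation:
1. dequeue(): empty, no-op, size=0
2. enqueue(76): size=1
3. enqueue(16): size=2
4. enqueue(82): size=3
5. enqueue(11): size=4
6. enqueue(48): size=4=cap → OVERFLOW (fail)
7. enqueue(4): size=4=cap → OVERFLOW (fail)
8. enqueue(54): size=4=cap → OVERFLOW (fail)
9. dequeue(): size=3
10. enqueue(72): size=4
11. enqueue(62): size=4=cap → OVERFLOW (fail)
12. dequeue(): size=3
13. dequeue(): size=2
14. dequeue(): size=1
15. enqueue(26): size=2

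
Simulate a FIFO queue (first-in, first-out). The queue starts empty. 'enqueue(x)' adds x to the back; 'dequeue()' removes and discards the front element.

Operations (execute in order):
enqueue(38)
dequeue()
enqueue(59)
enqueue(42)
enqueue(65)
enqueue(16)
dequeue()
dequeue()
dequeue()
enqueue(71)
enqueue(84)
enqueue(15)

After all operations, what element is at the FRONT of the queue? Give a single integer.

enqueue(38): queue = [38]
dequeue(): queue = []
enqueue(59): queue = [59]
enqueue(42): queue = [59, 42]
enqueue(65): queue = [59, 42, 65]
enqueue(16): queue = [59, 42, 65, 16]
dequeue(): queue = [42, 65, 16]
dequeue(): queue = [65, 16]
dequeue(): queue = [16]
enqueue(71): queue = [16, 71]
enqueue(84): queue = [16, 71, 84]
enqueue(15): queue = [16, 71, 84, 15]

Answer: 16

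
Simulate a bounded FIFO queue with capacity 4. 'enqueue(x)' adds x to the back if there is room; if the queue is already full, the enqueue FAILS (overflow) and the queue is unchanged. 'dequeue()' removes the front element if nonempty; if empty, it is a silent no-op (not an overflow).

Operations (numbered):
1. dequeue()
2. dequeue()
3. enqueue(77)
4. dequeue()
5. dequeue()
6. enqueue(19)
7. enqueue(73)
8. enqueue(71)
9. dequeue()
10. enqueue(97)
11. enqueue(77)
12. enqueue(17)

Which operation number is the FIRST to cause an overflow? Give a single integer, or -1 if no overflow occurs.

Answer: 12

Derivation:
1. dequeue(): empty, no-op, size=0
2. dequeue(): empty, no-op, size=0
3. enqueue(77): size=1
4. dequeue(): size=0
5. dequeue(): empty, no-op, size=0
6. enqueue(19): size=1
7. enqueue(73): size=2
8. enqueue(71): size=3
9. dequeue(): size=2
10. enqueue(97): size=3
11. enqueue(77): size=4
12. enqueue(17): size=4=cap → OVERFLOW (fail)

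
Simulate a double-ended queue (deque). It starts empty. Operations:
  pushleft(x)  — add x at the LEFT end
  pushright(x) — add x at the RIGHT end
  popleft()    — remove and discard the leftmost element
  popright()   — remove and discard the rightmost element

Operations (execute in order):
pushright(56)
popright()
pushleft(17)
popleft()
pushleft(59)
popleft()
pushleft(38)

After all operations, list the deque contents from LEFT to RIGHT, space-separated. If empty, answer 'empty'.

Answer: 38

Derivation:
pushright(56): [56]
popright(): []
pushleft(17): [17]
popleft(): []
pushleft(59): [59]
popleft(): []
pushleft(38): [38]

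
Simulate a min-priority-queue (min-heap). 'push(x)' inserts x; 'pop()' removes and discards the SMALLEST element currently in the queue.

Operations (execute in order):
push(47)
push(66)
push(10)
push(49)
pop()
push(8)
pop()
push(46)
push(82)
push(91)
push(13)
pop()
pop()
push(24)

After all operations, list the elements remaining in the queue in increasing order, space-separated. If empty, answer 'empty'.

Answer: 24 47 49 66 82 91

Derivation:
push(47): heap contents = [47]
push(66): heap contents = [47, 66]
push(10): heap contents = [10, 47, 66]
push(49): heap contents = [10, 47, 49, 66]
pop() → 10: heap contents = [47, 49, 66]
push(8): heap contents = [8, 47, 49, 66]
pop() → 8: heap contents = [47, 49, 66]
push(46): heap contents = [46, 47, 49, 66]
push(82): heap contents = [46, 47, 49, 66, 82]
push(91): heap contents = [46, 47, 49, 66, 82, 91]
push(13): heap contents = [13, 46, 47, 49, 66, 82, 91]
pop() → 13: heap contents = [46, 47, 49, 66, 82, 91]
pop() → 46: heap contents = [47, 49, 66, 82, 91]
push(24): heap contents = [24, 47, 49, 66, 82, 91]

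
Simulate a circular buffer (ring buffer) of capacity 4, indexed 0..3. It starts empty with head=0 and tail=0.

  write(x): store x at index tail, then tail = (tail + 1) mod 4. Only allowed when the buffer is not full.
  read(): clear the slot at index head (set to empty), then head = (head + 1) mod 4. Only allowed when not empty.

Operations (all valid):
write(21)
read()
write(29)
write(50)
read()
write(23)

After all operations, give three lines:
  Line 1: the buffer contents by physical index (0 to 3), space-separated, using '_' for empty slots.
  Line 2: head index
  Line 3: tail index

write(21): buf=[21 _ _ _], head=0, tail=1, size=1
read(): buf=[_ _ _ _], head=1, tail=1, size=0
write(29): buf=[_ 29 _ _], head=1, tail=2, size=1
write(50): buf=[_ 29 50 _], head=1, tail=3, size=2
read(): buf=[_ _ 50 _], head=2, tail=3, size=1
write(23): buf=[_ _ 50 23], head=2, tail=0, size=2

Answer: _ _ 50 23
2
0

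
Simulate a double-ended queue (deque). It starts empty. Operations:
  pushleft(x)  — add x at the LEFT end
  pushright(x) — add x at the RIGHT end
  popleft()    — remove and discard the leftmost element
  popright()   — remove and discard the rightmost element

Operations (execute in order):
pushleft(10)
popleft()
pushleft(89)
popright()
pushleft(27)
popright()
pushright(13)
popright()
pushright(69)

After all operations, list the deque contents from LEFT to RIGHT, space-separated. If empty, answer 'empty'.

Answer: 69

Derivation:
pushleft(10): [10]
popleft(): []
pushleft(89): [89]
popright(): []
pushleft(27): [27]
popright(): []
pushright(13): [13]
popright(): []
pushright(69): [69]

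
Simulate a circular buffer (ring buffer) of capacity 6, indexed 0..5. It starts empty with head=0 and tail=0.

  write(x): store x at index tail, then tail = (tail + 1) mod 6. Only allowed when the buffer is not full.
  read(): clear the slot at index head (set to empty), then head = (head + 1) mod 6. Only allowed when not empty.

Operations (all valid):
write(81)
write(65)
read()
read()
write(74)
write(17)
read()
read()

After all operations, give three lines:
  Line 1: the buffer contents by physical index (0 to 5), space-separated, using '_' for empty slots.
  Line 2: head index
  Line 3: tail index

write(81): buf=[81 _ _ _ _ _], head=0, tail=1, size=1
write(65): buf=[81 65 _ _ _ _], head=0, tail=2, size=2
read(): buf=[_ 65 _ _ _ _], head=1, tail=2, size=1
read(): buf=[_ _ _ _ _ _], head=2, tail=2, size=0
write(74): buf=[_ _ 74 _ _ _], head=2, tail=3, size=1
write(17): buf=[_ _ 74 17 _ _], head=2, tail=4, size=2
read(): buf=[_ _ _ 17 _ _], head=3, tail=4, size=1
read(): buf=[_ _ _ _ _ _], head=4, tail=4, size=0

Answer: _ _ _ _ _ _
4
4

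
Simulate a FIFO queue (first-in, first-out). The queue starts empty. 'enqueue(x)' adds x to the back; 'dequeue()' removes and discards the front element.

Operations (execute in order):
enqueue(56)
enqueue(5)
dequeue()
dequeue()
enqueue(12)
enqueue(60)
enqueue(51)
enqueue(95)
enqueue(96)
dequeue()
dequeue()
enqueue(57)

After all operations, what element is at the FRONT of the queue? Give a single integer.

Answer: 51

Derivation:
enqueue(56): queue = [56]
enqueue(5): queue = [56, 5]
dequeue(): queue = [5]
dequeue(): queue = []
enqueue(12): queue = [12]
enqueue(60): queue = [12, 60]
enqueue(51): queue = [12, 60, 51]
enqueue(95): queue = [12, 60, 51, 95]
enqueue(96): queue = [12, 60, 51, 95, 96]
dequeue(): queue = [60, 51, 95, 96]
dequeue(): queue = [51, 95, 96]
enqueue(57): queue = [51, 95, 96, 57]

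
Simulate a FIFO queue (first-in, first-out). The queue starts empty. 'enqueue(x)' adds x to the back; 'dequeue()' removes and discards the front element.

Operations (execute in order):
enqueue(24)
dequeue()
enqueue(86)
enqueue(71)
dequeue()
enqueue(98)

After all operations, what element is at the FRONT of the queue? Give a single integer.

Answer: 71

Derivation:
enqueue(24): queue = [24]
dequeue(): queue = []
enqueue(86): queue = [86]
enqueue(71): queue = [86, 71]
dequeue(): queue = [71]
enqueue(98): queue = [71, 98]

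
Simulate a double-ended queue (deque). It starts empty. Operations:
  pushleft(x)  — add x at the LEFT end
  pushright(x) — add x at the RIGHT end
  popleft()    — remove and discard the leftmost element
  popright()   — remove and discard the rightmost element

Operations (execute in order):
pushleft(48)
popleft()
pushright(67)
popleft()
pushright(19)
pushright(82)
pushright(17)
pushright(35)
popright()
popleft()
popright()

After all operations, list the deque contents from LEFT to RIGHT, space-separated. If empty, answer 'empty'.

Answer: 82

Derivation:
pushleft(48): [48]
popleft(): []
pushright(67): [67]
popleft(): []
pushright(19): [19]
pushright(82): [19, 82]
pushright(17): [19, 82, 17]
pushright(35): [19, 82, 17, 35]
popright(): [19, 82, 17]
popleft(): [82, 17]
popright(): [82]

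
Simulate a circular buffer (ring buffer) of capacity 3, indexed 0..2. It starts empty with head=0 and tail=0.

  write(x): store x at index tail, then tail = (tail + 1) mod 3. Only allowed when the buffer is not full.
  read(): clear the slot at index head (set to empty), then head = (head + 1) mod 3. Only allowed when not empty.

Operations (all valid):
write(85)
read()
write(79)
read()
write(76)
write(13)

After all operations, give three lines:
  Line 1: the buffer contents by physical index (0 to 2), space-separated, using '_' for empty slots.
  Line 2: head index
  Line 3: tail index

write(85): buf=[85 _ _], head=0, tail=1, size=1
read(): buf=[_ _ _], head=1, tail=1, size=0
write(79): buf=[_ 79 _], head=1, tail=2, size=1
read(): buf=[_ _ _], head=2, tail=2, size=0
write(76): buf=[_ _ 76], head=2, tail=0, size=1
write(13): buf=[13 _ 76], head=2, tail=1, size=2

Answer: 13 _ 76
2
1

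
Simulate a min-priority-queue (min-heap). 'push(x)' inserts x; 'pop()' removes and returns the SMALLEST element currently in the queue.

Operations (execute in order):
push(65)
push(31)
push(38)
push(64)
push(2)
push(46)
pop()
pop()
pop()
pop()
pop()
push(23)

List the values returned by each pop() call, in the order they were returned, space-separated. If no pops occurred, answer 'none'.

Answer: 2 31 38 46 64

Derivation:
push(65): heap contents = [65]
push(31): heap contents = [31, 65]
push(38): heap contents = [31, 38, 65]
push(64): heap contents = [31, 38, 64, 65]
push(2): heap contents = [2, 31, 38, 64, 65]
push(46): heap contents = [2, 31, 38, 46, 64, 65]
pop() → 2: heap contents = [31, 38, 46, 64, 65]
pop() → 31: heap contents = [38, 46, 64, 65]
pop() → 38: heap contents = [46, 64, 65]
pop() → 46: heap contents = [64, 65]
pop() → 64: heap contents = [65]
push(23): heap contents = [23, 65]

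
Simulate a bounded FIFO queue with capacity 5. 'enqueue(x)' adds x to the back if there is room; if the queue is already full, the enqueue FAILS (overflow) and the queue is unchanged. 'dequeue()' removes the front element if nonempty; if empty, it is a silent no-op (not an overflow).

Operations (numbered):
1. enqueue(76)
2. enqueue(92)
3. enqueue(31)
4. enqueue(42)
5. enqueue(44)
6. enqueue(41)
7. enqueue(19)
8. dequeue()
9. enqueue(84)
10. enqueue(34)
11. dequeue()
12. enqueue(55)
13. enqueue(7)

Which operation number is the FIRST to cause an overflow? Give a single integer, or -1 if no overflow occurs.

Answer: 6

Derivation:
1. enqueue(76): size=1
2. enqueue(92): size=2
3. enqueue(31): size=3
4. enqueue(42): size=4
5. enqueue(44): size=5
6. enqueue(41): size=5=cap → OVERFLOW (fail)
7. enqueue(19): size=5=cap → OVERFLOW (fail)
8. dequeue(): size=4
9. enqueue(84): size=5
10. enqueue(34): size=5=cap → OVERFLOW (fail)
11. dequeue(): size=4
12. enqueue(55): size=5
13. enqueue(7): size=5=cap → OVERFLOW (fail)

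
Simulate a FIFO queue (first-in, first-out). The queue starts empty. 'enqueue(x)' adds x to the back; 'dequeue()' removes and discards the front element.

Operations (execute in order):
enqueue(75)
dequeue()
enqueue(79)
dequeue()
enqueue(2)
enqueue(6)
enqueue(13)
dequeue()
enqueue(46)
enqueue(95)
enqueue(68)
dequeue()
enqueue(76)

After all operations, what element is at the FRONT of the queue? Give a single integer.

enqueue(75): queue = [75]
dequeue(): queue = []
enqueue(79): queue = [79]
dequeue(): queue = []
enqueue(2): queue = [2]
enqueue(6): queue = [2, 6]
enqueue(13): queue = [2, 6, 13]
dequeue(): queue = [6, 13]
enqueue(46): queue = [6, 13, 46]
enqueue(95): queue = [6, 13, 46, 95]
enqueue(68): queue = [6, 13, 46, 95, 68]
dequeue(): queue = [13, 46, 95, 68]
enqueue(76): queue = [13, 46, 95, 68, 76]

Answer: 13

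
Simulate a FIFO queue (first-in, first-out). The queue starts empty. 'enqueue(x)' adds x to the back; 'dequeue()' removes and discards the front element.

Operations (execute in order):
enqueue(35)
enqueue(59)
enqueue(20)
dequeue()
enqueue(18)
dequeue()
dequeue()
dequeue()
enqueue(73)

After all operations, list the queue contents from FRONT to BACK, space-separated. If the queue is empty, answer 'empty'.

Answer: 73

Derivation:
enqueue(35): [35]
enqueue(59): [35, 59]
enqueue(20): [35, 59, 20]
dequeue(): [59, 20]
enqueue(18): [59, 20, 18]
dequeue(): [20, 18]
dequeue(): [18]
dequeue(): []
enqueue(73): [73]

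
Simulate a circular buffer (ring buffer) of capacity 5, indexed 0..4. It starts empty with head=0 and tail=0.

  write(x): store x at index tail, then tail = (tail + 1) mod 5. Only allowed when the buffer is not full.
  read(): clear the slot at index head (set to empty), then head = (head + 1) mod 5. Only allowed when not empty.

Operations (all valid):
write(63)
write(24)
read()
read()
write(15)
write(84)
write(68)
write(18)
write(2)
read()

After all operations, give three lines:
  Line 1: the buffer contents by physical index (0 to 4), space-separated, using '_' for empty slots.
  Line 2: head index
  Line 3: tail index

Answer: 18 2 _ 84 68
3
2

Derivation:
write(63): buf=[63 _ _ _ _], head=0, tail=1, size=1
write(24): buf=[63 24 _ _ _], head=0, tail=2, size=2
read(): buf=[_ 24 _ _ _], head=1, tail=2, size=1
read(): buf=[_ _ _ _ _], head=2, tail=2, size=0
write(15): buf=[_ _ 15 _ _], head=2, tail=3, size=1
write(84): buf=[_ _ 15 84 _], head=2, tail=4, size=2
write(68): buf=[_ _ 15 84 68], head=2, tail=0, size=3
write(18): buf=[18 _ 15 84 68], head=2, tail=1, size=4
write(2): buf=[18 2 15 84 68], head=2, tail=2, size=5
read(): buf=[18 2 _ 84 68], head=3, tail=2, size=4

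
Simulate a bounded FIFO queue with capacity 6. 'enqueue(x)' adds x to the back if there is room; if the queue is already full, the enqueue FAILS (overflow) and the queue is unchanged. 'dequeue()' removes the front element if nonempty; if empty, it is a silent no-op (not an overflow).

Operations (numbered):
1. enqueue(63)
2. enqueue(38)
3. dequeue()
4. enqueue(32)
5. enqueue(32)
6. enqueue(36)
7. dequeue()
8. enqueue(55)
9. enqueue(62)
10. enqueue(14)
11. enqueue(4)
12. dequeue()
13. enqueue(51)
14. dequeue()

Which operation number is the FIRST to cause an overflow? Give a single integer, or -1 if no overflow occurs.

1. enqueue(63): size=1
2. enqueue(38): size=2
3. dequeue(): size=1
4. enqueue(32): size=2
5. enqueue(32): size=3
6. enqueue(36): size=4
7. dequeue(): size=3
8. enqueue(55): size=4
9. enqueue(62): size=5
10. enqueue(14): size=6
11. enqueue(4): size=6=cap → OVERFLOW (fail)
12. dequeue(): size=5
13. enqueue(51): size=6
14. dequeue(): size=5

Answer: 11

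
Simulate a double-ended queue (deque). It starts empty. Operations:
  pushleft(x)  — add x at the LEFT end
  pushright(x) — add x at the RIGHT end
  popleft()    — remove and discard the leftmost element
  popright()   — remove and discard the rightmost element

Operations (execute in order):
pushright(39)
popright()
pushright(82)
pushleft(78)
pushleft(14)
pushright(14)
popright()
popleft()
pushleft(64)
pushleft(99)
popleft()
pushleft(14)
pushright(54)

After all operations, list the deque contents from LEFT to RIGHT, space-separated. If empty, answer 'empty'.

Answer: 14 64 78 82 54

Derivation:
pushright(39): [39]
popright(): []
pushright(82): [82]
pushleft(78): [78, 82]
pushleft(14): [14, 78, 82]
pushright(14): [14, 78, 82, 14]
popright(): [14, 78, 82]
popleft(): [78, 82]
pushleft(64): [64, 78, 82]
pushleft(99): [99, 64, 78, 82]
popleft(): [64, 78, 82]
pushleft(14): [14, 64, 78, 82]
pushright(54): [14, 64, 78, 82, 54]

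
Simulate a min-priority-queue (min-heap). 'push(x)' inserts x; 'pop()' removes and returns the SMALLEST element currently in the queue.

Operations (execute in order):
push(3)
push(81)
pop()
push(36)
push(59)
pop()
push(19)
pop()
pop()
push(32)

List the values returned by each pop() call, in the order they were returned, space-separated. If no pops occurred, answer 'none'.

Answer: 3 36 19 59

Derivation:
push(3): heap contents = [3]
push(81): heap contents = [3, 81]
pop() → 3: heap contents = [81]
push(36): heap contents = [36, 81]
push(59): heap contents = [36, 59, 81]
pop() → 36: heap contents = [59, 81]
push(19): heap contents = [19, 59, 81]
pop() → 19: heap contents = [59, 81]
pop() → 59: heap contents = [81]
push(32): heap contents = [32, 81]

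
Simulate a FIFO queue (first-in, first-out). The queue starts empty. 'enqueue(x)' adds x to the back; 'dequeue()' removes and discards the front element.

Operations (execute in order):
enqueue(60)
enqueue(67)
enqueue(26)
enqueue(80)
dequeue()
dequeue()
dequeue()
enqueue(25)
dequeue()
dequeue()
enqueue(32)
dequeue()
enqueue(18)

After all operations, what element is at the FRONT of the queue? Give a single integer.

enqueue(60): queue = [60]
enqueue(67): queue = [60, 67]
enqueue(26): queue = [60, 67, 26]
enqueue(80): queue = [60, 67, 26, 80]
dequeue(): queue = [67, 26, 80]
dequeue(): queue = [26, 80]
dequeue(): queue = [80]
enqueue(25): queue = [80, 25]
dequeue(): queue = [25]
dequeue(): queue = []
enqueue(32): queue = [32]
dequeue(): queue = []
enqueue(18): queue = [18]

Answer: 18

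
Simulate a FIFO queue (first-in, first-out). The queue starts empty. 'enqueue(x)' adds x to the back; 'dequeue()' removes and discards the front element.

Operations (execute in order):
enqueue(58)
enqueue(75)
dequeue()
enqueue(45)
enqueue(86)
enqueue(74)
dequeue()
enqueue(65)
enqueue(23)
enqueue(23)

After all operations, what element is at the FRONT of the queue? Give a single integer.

enqueue(58): queue = [58]
enqueue(75): queue = [58, 75]
dequeue(): queue = [75]
enqueue(45): queue = [75, 45]
enqueue(86): queue = [75, 45, 86]
enqueue(74): queue = [75, 45, 86, 74]
dequeue(): queue = [45, 86, 74]
enqueue(65): queue = [45, 86, 74, 65]
enqueue(23): queue = [45, 86, 74, 65, 23]
enqueue(23): queue = [45, 86, 74, 65, 23, 23]

Answer: 45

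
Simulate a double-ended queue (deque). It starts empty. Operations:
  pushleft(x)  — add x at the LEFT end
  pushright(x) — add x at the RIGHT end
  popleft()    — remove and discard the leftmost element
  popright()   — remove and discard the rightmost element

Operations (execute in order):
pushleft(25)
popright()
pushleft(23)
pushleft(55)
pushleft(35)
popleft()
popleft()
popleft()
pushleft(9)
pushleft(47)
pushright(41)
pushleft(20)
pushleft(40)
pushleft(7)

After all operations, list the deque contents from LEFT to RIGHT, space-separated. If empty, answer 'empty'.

pushleft(25): [25]
popright(): []
pushleft(23): [23]
pushleft(55): [55, 23]
pushleft(35): [35, 55, 23]
popleft(): [55, 23]
popleft(): [23]
popleft(): []
pushleft(9): [9]
pushleft(47): [47, 9]
pushright(41): [47, 9, 41]
pushleft(20): [20, 47, 9, 41]
pushleft(40): [40, 20, 47, 9, 41]
pushleft(7): [7, 40, 20, 47, 9, 41]

Answer: 7 40 20 47 9 41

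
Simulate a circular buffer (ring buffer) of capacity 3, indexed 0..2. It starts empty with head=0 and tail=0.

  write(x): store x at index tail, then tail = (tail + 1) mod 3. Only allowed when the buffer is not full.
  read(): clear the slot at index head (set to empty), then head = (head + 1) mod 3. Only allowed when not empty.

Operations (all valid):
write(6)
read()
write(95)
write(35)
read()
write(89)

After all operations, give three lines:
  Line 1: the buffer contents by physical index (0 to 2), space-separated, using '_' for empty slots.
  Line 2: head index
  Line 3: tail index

Answer: 89 _ 35
2
1

Derivation:
write(6): buf=[6 _ _], head=0, tail=1, size=1
read(): buf=[_ _ _], head=1, tail=1, size=0
write(95): buf=[_ 95 _], head=1, tail=2, size=1
write(35): buf=[_ 95 35], head=1, tail=0, size=2
read(): buf=[_ _ 35], head=2, tail=0, size=1
write(89): buf=[89 _ 35], head=2, tail=1, size=2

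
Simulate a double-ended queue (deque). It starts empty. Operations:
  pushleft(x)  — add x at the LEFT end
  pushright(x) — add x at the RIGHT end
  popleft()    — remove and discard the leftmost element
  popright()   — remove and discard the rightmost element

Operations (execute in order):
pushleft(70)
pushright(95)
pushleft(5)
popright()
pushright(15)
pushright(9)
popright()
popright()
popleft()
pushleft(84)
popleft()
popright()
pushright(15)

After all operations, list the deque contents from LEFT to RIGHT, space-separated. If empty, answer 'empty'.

pushleft(70): [70]
pushright(95): [70, 95]
pushleft(5): [5, 70, 95]
popright(): [5, 70]
pushright(15): [5, 70, 15]
pushright(9): [5, 70, 15, 9]
popright(): [5, 70, 15]
popright(): [5, 70]
popleft(): [70]
pushleft(84): [84, 70]
popleft(): [70]
popright(): []
pushright(15): [15]

Answer: 15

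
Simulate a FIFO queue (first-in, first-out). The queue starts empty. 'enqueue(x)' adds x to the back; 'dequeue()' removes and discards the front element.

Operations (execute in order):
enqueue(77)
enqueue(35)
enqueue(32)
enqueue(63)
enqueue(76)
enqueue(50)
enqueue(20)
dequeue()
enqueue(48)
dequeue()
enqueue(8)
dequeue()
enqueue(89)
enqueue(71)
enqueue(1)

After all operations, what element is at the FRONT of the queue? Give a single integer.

enqueue(77): queue = [77]
enqueue(35): queue = [77, 35]
enqueue(32): queue = [77, 35, 32]
enqueue(63): queue = [77, 35, 32, 63]
enqueue(76): queue = [77, 35, 32, 63, 76]
enqueue(50): queue = [77, 35, 32, 63, 76, 50]
enqueue(20): queue = [77, 35, 32, 63, 76, 50, 20]
dequeue(): queue = [35, 32, 63, 76, 50, 20]
enqueue(48): queue = [35, 32, 63, 76, 50, 20, 48]
dequeue(): queue = [32, 63, 76, 50, 20, 48]
enqueue(8): queue = [32, 63, 76, 50, 20, 48, 8]
dequeue(): queue = [63, 76, 50, 20, 48, 8]
enqueue(89): queue = [63, 76, 50, 20, 48, 8, 89]
enqueue(71): queue = [63, 76, 50, 20, 48, 8, 89, 71]
enqueue(1): queue = [63, 76, 50, 20, 48, 8, 89, 71, 1]

Answer: 63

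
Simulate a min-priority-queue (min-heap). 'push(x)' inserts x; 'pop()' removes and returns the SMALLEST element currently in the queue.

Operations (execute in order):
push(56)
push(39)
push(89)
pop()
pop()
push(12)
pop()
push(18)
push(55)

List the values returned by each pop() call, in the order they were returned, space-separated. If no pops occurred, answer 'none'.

Answer: 39 56 12

Derivation:
push(56): heap contents = [56]
push(39): heap contents = [39, 56]
push(89): heap contents = [39, 56, 89]
pop() → 39: heap contents = [56, 89]
pop() → 56: heap contents = [89]
push(12): heap contents = [12, 89]
pop() → 12: heap contents = [89]
push(18): heap contents = [18, 89]
push(55): heap contents = [18, 55, 89]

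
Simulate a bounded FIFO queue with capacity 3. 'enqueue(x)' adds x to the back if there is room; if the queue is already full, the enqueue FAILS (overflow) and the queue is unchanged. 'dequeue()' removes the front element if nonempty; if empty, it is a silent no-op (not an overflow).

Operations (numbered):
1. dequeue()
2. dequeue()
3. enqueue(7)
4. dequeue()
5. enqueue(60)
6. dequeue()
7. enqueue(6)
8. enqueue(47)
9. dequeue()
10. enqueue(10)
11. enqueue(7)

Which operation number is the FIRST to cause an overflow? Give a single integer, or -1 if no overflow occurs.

1. dequeue(): empty, no-op, size=0
2. dequeue(): empty, no-op, size=0
3. enqueue(7): size=1
4. dequeue(): size=0
5. enqueue(60): size=1
6. dequeue(): size=0
7. enqueue(6): size=1
8. enqueue(47): size=2
9. dequeue(): size=1
10. enqueue(10): size=2
11. enqueue(7): size=3

Answer: -1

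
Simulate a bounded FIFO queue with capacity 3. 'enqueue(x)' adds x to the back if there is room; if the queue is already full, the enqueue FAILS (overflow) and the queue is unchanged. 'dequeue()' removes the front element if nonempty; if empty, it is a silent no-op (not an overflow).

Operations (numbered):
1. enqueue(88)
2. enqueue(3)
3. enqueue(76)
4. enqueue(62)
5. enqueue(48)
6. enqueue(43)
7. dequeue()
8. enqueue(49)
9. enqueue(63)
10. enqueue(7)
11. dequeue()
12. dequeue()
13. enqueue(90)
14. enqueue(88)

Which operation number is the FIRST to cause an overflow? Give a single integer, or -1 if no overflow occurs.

Answer: 4

Derivation:
1. enqueue(88): size=1
2. enqueue(3): size=2
3. enqueue(76): size=3
4. enqueue(62): size=3=cap → OVERFLOW (fail)
5. enqueue(48): size=3=cap → OVERFLOW (fail)
6. enqueue(43): size=3=cap → OVERFLOW (fail)
7. dequeue(): size=2
8. enqueue(49): size=3
9. enqueue(63): size=3=cap → OVERFLOW (fail)
10. enqueue(7): size=3=cap → OVERFLOW (fail)
11. dequeue(): size=2
12. dequeue(): size=1
13. enqueue(90): size=2
14. enqueue(88): size=3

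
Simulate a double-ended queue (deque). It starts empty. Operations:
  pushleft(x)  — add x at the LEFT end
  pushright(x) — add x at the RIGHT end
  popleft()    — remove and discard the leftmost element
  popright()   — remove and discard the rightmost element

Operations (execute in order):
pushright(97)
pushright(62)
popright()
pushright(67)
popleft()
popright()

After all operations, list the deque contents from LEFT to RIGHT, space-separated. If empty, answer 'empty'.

pushright(97): [97]
pushright(62): [97, 62]
popright(): [97]
pushright(67): [97, 67]
popleft(): [67]
popright(): []

Answer: empty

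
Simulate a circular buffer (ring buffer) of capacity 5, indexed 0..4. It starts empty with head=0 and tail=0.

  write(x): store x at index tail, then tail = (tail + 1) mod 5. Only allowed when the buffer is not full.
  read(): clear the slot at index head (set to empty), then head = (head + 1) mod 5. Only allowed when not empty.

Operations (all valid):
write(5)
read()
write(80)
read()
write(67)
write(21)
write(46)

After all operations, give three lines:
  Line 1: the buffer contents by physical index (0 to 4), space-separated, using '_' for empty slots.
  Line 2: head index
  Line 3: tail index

Answer: _ _ 67 21 46
2
0

Derivation:
write(5): buf=[5 _ _ _ _], head=0, tail=1, size=1
read(): buf=[_ _ _ _ _], head=1, tail=1, size=0
write(80): buf=[_ 80 _ _ _], head=1, tail=2, size=1
read(): buf=[_ _ _ _ _], head=2, tail=2, size=0
write(67): buf=[_ _ 67 _ _], head=2, tail=3, size=1
write(21): buf=[_ _ 67 21 _], head=2, tail=4, size=2
write(46): buf=[_ _ 67 21 46], head=2, tail=0, size=3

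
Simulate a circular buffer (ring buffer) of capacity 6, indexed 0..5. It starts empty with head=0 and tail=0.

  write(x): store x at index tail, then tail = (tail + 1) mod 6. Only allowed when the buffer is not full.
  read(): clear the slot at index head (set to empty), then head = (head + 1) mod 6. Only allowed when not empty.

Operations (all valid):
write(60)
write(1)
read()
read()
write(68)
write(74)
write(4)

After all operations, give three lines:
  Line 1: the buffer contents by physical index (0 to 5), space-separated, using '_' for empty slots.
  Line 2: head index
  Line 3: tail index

Answer: _ _ 68 74 4 _
2
5

Derivation:
write(60): buf=[60 _ _ _ _ _], head=0, tail=1, size=1
write(1): buf=[60 1 _ _ _ _], head=0, tail=2, size=2
read(): buf=[_ 1 _ _ _ _], head=1, tail=2, size=1
read(): buf=[_ _ _ _ _ _], head=2, tail=2, size=0
write(68): buf=[_ _ 68 _ _ _], head=2, tail=3, size=1
write(74): buf=[_ _ 68 74 _ _], head=2, tail=4, size=2
write(4): buf=[_ _ 68 74 4 _], head=2, tail=5, size=3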